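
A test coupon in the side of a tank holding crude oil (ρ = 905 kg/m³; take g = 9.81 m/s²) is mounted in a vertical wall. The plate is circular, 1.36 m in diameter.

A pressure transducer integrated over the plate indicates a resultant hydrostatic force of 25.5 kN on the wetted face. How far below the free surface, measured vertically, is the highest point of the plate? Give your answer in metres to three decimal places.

γ = ρg = 905 × 9.81 / 1000 = 8.87805 kN/m³.
A = π(0.68)² = 1.45267 m².
From F = γ·h_c·A, the centroid depth is h_c = 25.5/(8.87805 × 1.45267) = 1.97722 m.
The centroid is at the centre, 0.68 m below the top of the plate, so the highest point sits at h_top = 1.97722 − 0.68 = 1.29722 m below the surface.

d_top ≈ 1.297 m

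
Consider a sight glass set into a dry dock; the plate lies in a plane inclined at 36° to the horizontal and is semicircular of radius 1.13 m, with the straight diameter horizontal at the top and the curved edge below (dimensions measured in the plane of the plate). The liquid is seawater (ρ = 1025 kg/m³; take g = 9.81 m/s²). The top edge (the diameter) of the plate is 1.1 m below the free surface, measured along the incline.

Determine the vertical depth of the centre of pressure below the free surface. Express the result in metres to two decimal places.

γ = ρg = 1025 × 9.81 / 1000 = 10.05525 kN/m³.
Let θ = 36° be the plate's angle to the horizontal; measure y along the incline from where the plane meets the free surface. Vertical depth h = y·sinθ with sinθ = 0.587785.
The centroid of a semicircle lies 4r/(3π) = 0.479587 m from the diameter, here below the top edge, so y_c = 1.1 + 0.479587 = 1.57959 m and h_c = 1.57959 × 0.587785 = 0.928459 m.
A = πr²/2 = π × 1.13²/2 = 2.00575 m².
Resultant F = γ·h_c·A = 10.05525 × 0.928459 × 2.00575 = 18.7255 kN.
I_c = (π/8 − 8/(9π))·r⁴ = 0.109757 × 1.13⁴ = 0.178956 m⁴.
Centre of pressure: y_p = y_c + I_c/(y_c·A) = 1.57959 + 0.178956/(1.57959 × 2.00575) = 1.57959 + 0.056484 = 1.63607 m along the plane.
Vertically, h_p = y_p·sinθ = 1.63607 × 0.587785 = 0.961657 m.

h_p = 0.96 m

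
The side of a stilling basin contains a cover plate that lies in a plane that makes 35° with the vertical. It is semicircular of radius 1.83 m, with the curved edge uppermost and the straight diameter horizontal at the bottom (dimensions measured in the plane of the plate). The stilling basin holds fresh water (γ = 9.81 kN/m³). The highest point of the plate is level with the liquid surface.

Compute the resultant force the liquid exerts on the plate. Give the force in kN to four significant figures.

F ≈ 44.53 kN

γ = 9.81 kN/m³.
The plate makes 35° with the vertical, i.e. θ = 90° − 35° = 55° to the horizontal. Measuring y along the incline from the free-surface line, vertical depth h = y·sinθ with sinθ = 0.819152.
The centroid lies 4r/(3π) = 0.776676 m above the diameter, so r − 4r/(3π) = 1.83 − 0.776676 = 1.05332 m below the topmost point, so y_c = 1.05332 m and h_c = 1.05332 × 0.819152 = 0.862829 m.
A = πr²/2 = π × 1.83²/2 = 5.26044 m².
Resultant F = γ·h_c·A = 9.81 × 0.862829 × 5.26044 = 44.5262 kN.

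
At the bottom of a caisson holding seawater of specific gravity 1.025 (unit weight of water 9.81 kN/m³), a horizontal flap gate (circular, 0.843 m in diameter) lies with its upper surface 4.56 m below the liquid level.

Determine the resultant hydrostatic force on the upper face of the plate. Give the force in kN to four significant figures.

F ≈ 25.59 kN

γ = 1.025 × 9.81 = 10.05525 kN/m³.
The plate is horizontal, so pressure is uniform at p = γ·h = 10.05525 × 4.56 = 45.8519 kN/m².
A = π(0.4215)² = 0.558142 m².
F = p·A = 45.8519 × 0.558142 = 25.5919 kN.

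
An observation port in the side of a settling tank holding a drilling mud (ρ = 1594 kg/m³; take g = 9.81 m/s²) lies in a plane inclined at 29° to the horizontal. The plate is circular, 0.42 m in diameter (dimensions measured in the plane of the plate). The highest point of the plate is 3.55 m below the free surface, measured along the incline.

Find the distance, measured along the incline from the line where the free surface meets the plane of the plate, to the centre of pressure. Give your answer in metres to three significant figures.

y_p = 3.76 m

γ = ρg = 1594 × 9.81 / 1000 = 15.63714 kN/m³.
Let θ = 29° be the plate's angle to the horizontal; measure y along the incline from where the plane meets the free surface. Vertical depth h = y·sinθ with sinθ = 0.484810.
The centroid is at the centre, 0.21 m below the top of the plate, so y_c = 3.55 + 0.21 = 3.76 m and h_c = 3.76 × 0.484810 = 1.82289 m.
A = π(0.21)² = 0.138544 m².
Resultant F = γ·h_c·A = 15.63714 × 1.82289 × 0.138544 = 3.94917 kN.
I_c = πr⁴/4 = π × 0.21⁴/4 = 0.00152745 m⁴.
Centre of pressure: y_p = y_c + I_c/(y_c·A) = 3.76 + 0.00152745/(3.76 × 0.138544) = 3.76 + 0.00293219 = 3.76293 m along the plane.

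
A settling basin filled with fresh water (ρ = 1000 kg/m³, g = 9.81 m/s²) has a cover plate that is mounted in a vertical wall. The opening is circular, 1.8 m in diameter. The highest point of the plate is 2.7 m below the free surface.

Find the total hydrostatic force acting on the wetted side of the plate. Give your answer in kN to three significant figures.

γ = ρg = 1000 × 9.81 = 9810 N/m³ = 9.81 kN/m³.
The centroid is at the centre, 0.9 m below the top of the plate, so the centroid depth is h_c = 2.7 + 0.9 = 3.6 m.
A = π(0.9)² = 2.54469 m².
Resultant F = γ·h_c·A = 9.81 × 3.6 × 2.54469 = 89.8683 kN.

F ≈ 89.9 kN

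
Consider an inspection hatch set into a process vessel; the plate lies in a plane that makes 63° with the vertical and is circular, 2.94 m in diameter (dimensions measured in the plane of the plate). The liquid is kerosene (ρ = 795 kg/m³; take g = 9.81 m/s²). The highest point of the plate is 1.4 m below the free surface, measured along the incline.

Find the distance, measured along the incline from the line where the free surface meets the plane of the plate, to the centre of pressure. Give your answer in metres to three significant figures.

y_p = 3.06 m

γ = ρg = 795 × 9.81 / 1000 = 7.79895 kN/m³.
The plate makes 63° with the vertical, i.e. θ = 90° − 63° = 27° to the horizontal. Measuring y along the incline from the free-surface line, vertical depth h = y·sinθ with sinθ = 0.453990.
The centroid is at the centre, 1.47 m below the top of the plate, so y_c = 1.4 + 1.47 = 2.87 m and h_c = 2.87 × 0.453990 = 1.30295 m.
A = π(1.47)² = 6.78867 m².
Resultant F = γ·h_c·A = 7.79895 × 1.30295 × 6.78867 = 68.984 kN.
I_c = πr⁴/4 = π × 1.47⁴/4 = 3.66741 m⁴.
Centre of pressure: y_p = y_c + I_c/(y_c·A) = 2.87 + 3.66741/(2.87 × 6.78867) = 2.87 + 0.188232 = 3.05823 m along the plane.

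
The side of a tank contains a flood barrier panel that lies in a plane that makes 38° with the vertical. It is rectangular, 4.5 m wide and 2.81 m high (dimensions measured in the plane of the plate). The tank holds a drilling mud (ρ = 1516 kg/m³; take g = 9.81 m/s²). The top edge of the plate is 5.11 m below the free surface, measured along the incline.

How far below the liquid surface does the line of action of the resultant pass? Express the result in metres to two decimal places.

h_p = 5.21 m

γ = ρg = 1516 × 9.81 / 1000 = 14.87196 kN/m³.
The plate makes 38° with the vertical, i.e. θ = 90° − 38° = 52° to the horizontal. Measuring y along the incline from the free-surface line, vertical depth h = y·sinθ with sinθ = 0.788011.
The centroid lies 2.81/2 = 1.405 m below the top edge, so y_c = 5.11 + 1.405 = 6.515 m and h_c = 6.515 × 0.788011 = 5.13389 m.
A = 4.5 × 2.81 = 12.645 m².
Resultant F = γ·h_c·A = 14.87196 × 5.13389 × 12.645 = 965.458 kN.
I_c = b·h³/12 = 4.5 × 2.81³/12 = 8.32052 m⁴.
Centre of pressure: y_p = y_c + I_c/(y_c·A) = 6.515 + 8.32052/(6.515 × 12.645) = 6.515 + 0.100999 = 6.616 m along the plane.
Vertically, h_p = y_p·sinθ = 6.616 × 0.788011 = 5.21348 m.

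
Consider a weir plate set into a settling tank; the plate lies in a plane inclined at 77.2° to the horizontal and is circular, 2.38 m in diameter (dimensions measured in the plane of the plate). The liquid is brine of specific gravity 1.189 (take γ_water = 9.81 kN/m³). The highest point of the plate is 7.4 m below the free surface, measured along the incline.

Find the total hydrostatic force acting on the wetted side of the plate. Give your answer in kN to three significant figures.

γ = 1.189 × 9.81 = 11.66409 kN/m³.
Let θ = 77.2° be the plate's angle to the horizontal; measure y along the incline from where the plane meets the free surface. Vertical depth h = y·sinθ with sinθ = 0.975149.
The centroid is at the centre, 1.19 m below the top of the plate, so y_c = 7.4 + 1.19 = 8.59 m and h_c = 8.59 × 0.975149 = 8.37653 m.
A = π(1.19)² = 4.44881 m².
Resultant F = γ·h_c·A = 11.66409 × 8.37653 × 4.44881 = 434.669 kN.

F ≈ 435 kN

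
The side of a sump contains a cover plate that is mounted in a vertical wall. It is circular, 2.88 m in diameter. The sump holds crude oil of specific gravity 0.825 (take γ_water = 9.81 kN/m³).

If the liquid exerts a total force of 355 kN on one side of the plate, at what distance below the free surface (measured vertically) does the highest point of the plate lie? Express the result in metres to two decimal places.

d_top ≈ 5.29 m

γ = 0.825 × 9.81 = 8.09325 kN/m³.
A = π(1.44)² = 6.51441 m².
From F = γ·h_c·A, the centroid depth is h_c = 355/(8.09325 × 6.51441) = 6.73334 m.
The centroid is at the centre, 1.44 m below the top of the plate, so the highest point sits at h_top = 6.73334 − 1.44 = 5.29334 m below the surface.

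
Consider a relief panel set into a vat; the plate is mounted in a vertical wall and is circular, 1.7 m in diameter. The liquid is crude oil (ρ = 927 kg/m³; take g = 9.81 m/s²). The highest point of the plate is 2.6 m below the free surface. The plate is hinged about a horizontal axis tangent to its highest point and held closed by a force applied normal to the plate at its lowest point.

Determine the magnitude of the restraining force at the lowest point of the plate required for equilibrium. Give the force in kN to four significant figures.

γ = ρg = 927 × 9.81 / 1000 = 9.09387 kN/m³.
The centroid is at the centre, 0.85 m below the top of the plate, so the centroid depth is h_c = 2.6 + 0.85 = 3.45 m.
A = π(0.85)² = 2.2698 m².
Resultant F = γ·h_c·A = 9.09387 × 3.45 × 2.2698 = 71.2124 kN.
I_c = πr⁴/4 = π × 0.85⁴/4 = 0.409983 m⁴.
Centre of pressure: y_p = y_c + I_c/(y_c·A) = 3.45 + 0.409983/(3.45 × 2.2698) = 3.45 + 0.0523551 = 3.50236 m along the plane.
The resultant acts 0.85 + 0.0523551 = 0.902355 m (along the plate) below the hinge at the top edge, so the moment about the hinge is M = F × 0.902355 = 71.2124 × 0.902355 = 64.2589 kN·m.
A normal force at the bottom, 1.7 m from the hinge, must supply this moment: P = 64.2589/1.7 = 37.7994 kN.

P ≈ 37.80 kN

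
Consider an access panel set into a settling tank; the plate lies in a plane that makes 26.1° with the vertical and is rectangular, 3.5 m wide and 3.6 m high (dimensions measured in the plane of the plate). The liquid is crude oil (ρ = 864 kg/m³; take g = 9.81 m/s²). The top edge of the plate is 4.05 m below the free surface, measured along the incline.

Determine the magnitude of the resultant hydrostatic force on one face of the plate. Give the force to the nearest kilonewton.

F ≈ 561 kN

γ = ρg = 864 × 9.81 / 1000 = 8.47584 kN/m³.
The plate makes 26.1° with the vertical, i.e. θ = 90° − 26.1° = 63.9° to the horizontal. Measuring y along the incline from the free-surface line, vertical depth h = y·sinθ with sinθ = 0.898028.
The centroid lies 3.6/2 = 1.8 m below the top edge, so y_c = 4.05 + 1.8 = 5.85 m and h_c = 5.85 × 0.898028 = 5.25346 m.
A = 3.5 × 3.6 = 12.6 m².
Resultant F = γ·h_c·A = 8.47584 × 5.25346 × 12.6 = 561.046 kN.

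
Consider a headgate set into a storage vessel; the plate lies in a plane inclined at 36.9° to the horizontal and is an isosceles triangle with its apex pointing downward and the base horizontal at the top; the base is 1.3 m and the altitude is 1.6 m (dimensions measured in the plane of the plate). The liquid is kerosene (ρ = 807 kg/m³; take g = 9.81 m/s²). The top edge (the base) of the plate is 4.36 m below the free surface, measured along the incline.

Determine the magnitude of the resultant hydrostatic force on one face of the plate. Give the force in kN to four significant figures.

γ = ρg = 807 × 9.81 / 1000 = 7.91667 kN/m³.
Let θ = 36.9° be the plate's angle to the horizontal; measure y along the incline from where the plane meets the free surface. Vertical depth h = y·sinθ with sinθ = 0.600420.
With the apex down, the centroid sits h/3 = 1.6/3 = 0.533333 m below the base (the top edge), so y_c = 4.36 + 0.533333 = 4.89333 m and h_c = 4.89333 × 0.600420 = 2.93805 m.
A = ½ × 1.3 × 1.6 = 1.04 m².
Resultant F = γ·h_c·A = 7.91667 × 2.93805 × 1.04 = 24.19 kN.

F ≈ 24.19 kN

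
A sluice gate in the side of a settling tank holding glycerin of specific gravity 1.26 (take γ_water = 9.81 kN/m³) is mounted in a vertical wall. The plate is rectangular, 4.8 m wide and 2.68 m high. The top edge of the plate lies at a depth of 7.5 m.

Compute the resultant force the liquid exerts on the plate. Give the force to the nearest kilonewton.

γ = 1.26 × 9.81 = 12.3606 kN/m³.
The centroid lies 2.68/2 = 1.34 m below the top edge, so the centroid depth is h_c = 7.5 + 1.34 = 8.84 m.
A = 4.8 × 2.68 = 12.864 m².
Resultant F = γ·h_c·A = 12.3606 × 8.84 × 12.864 = 1405.62 kN.

F ≈ 1406 kN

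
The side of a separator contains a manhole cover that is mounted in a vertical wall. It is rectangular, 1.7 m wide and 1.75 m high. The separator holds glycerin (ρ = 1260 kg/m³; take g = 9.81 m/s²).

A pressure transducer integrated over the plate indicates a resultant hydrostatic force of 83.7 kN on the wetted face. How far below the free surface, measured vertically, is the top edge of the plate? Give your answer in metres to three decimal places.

d_top ≈ 1.401 m

γ = ρg = 1260 × 9.81 / 1000 = 12.3606 kN/m³.
A = 1.7 × 1.75 = 2.975 m².
From F = γ·h_c·A, the centroid depth is h_c = 83.7/(12.3606 × 2.975) = 2.27614 m.
The centroid lies 1.75/2 = 0.875 m below the top edge, so the top edge sits at h_top = 2.27614 − 0.875 = 1.40114 m below the surface.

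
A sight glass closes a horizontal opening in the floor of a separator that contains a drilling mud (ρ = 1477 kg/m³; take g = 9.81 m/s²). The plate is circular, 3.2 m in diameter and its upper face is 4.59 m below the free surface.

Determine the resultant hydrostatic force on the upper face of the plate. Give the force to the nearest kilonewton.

γ = ρg = 1477 × 9.81 / 1000 = 14.48937 kN/m³.
The plate is horizontal, so pressure is uniform at p = γ·h = 14.48937 × 4.59 = 66.5062 kN/m².
A = π(1.6)² = 8.04248 m².
F = p·A = 66.5062 × 8.04248 = 534.875 kN.

F ≈ 535 kN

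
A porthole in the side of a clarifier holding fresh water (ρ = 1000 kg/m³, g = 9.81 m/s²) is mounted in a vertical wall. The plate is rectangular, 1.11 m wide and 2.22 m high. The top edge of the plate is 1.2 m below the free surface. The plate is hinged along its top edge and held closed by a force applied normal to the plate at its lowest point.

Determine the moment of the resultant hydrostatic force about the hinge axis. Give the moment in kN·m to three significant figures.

M ≈ 71.9 kN·m

γ = ρg = 1000 × 9.81 = 9810 N/m³ = 9.81 kN/m³.
The centroid lies 2.22/2 = 1.11 m below the top edge, so the centroid depth is h_c = 1.2 + 1.11 = 2.31 m.
A = 1.11 × 2.22 = 2.4642 m².
Resultant F = γ·h_c·A = 9.81 × 2.31 × 2.4642 = 55.8415 kN.
I_c = b·h³/12 = 1.11 × 2.22³/12 = 1.01205 m⁴.
Centre of pressure: y_p = y_c + I_c/(y_c·A) = 2.31 + 1.01205/(2.31 × 2.4642) = 2.31 + 0.177793 = 2.48779 m along the plane.
The resultant acts 1.11 + 0.177793 = 1.28779 m (along the plate) below the hinge at the top edge, so the moment about the hinge is M = F × 1.28779 = 55.8415 × 1.28779 = 71.9121 kN·m.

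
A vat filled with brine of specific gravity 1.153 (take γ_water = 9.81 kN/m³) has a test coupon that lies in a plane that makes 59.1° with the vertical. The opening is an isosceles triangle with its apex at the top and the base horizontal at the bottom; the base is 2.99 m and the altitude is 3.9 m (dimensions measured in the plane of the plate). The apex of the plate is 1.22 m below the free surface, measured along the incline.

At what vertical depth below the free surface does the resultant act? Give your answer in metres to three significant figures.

γ = 1.153 × 9.81 = 11.31093 kN/m³.
The plate makes 59.1° with the vertical, i.e. θ = 90° − 59.1° = 30.9° to the horizontal. Measuring y along the incline from the free-surface line, vertical depth h = y·sinθ with sinθ = 0.513541.
With the apex up, the centroid sits 2h/3 = 2 × 3.9/3 = 2.6 m below the apex, so y_c = 1.22 + 2.6 = 3.82 m and h_c = 3.82 × 0.513541 = 1.96173 m.
A = ½ × 2.99 × 3.9 = 5.8305 m².
Resultant F = γ·h_c·A = 11.31093 × 1.96173 × 5.8305 = 129.373 kN.
I_c = b·h³/36 = 2.99 × 3.9³/36 = 4.92677 m⁴.
Centre of pressure: y_p = y_c + I_c/(y_c·A) = 3.82 + 4.92677/(3.82 × 5.8305) = 3.82 + 0.221204 = 4.0412 m along the plane.
Vertically, h_p = y_p·sinθ = 4.0412 × 0.513541 = 2.07532 m.

h_p = 2.08 m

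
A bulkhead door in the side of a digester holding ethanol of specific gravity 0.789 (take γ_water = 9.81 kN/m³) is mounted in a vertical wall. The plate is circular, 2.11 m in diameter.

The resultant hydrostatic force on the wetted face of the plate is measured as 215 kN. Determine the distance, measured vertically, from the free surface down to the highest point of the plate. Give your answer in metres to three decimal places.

d_top ≈ 6.889 m

γ = 0.789 × 9.81 = 7.74009 kN/m³.
A = π(1.055)² = 3.49667 m².
From F = γ·h_c·A, the centroid depth is h_c = 215/(7.74009 × 3.49667) = 7.94397 m.
The centroid is at the centre, 1.055 m below the top of the plate, so the highest point sits at h_top = 7.94397 − 1.055 = 6.88897 m below the surface.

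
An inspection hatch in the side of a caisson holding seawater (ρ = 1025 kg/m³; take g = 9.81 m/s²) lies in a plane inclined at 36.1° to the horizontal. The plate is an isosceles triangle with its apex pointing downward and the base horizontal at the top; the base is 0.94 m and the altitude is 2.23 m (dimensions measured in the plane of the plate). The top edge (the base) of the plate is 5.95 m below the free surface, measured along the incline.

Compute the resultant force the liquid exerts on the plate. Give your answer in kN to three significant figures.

γ = ρg = 1025 × 9.81 / 1000 = 10.05525 kN/m³.
Let θ = 36.1° be the plate's angle to the horizontal; measure y along the incline from where the plane meets the free surface. Vertical depth h = y·sinθ with sinθ = 0.589196.
With the apex down, the centroid sits h/3 = 2.23/3 = 0.743333 m below the base (the top edge), so y_c = 5.95 + 0.743333 = 6.69333 m and h_c = 6.69333 × 0.589196 = 3.94368 m.
A = ½ × 0.94 × 2.23 = 1.0481 m².
Resultant F = γ·h_c·A = 10.05525 × 3.94368 × 1.0481 = 41.5621 kN.

F ≈ 41.6 kN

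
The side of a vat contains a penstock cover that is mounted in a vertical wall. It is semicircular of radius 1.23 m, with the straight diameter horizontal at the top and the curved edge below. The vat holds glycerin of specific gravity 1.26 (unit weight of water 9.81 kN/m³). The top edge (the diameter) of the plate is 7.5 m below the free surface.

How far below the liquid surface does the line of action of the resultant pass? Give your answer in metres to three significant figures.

γ = 1.26 × 9.81 = 12.3606 kN/m³.
The centroid of a semicircle lies 4r/(3π) = 0.522028 m from the diameter, here below the top edge, so the centroid depth is h_c = 7.5 + 0.522028 = 8.02203 m.
A = πr²/2 = π × 1.23²/2 = 2.37646 m².
Resultant F = γ·h_c·A = 12.3606 × 8.02203 × 2.37646 = 235.643 kN.
I_c = (π/8 − 8/(9π))·r⁴ = 0.109757 × 1.23⁴ = 0.251219 m⁴.
Centre of pressure: y_p = y_c + I_c/(y_c·A) = 8.02203 + 0.251219/(8.02203 × 2.37646) = 8.02203 + 0.0131776 = 8.03521 m along the plane.

h_p = 8.04 m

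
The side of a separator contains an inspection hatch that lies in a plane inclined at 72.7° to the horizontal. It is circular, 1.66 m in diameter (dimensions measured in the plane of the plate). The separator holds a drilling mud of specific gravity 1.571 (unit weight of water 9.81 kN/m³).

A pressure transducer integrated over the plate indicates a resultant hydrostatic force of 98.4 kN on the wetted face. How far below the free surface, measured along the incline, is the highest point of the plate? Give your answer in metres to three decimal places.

γ = 1.571 × 9.81 = 15.41151 kN/m³.
A = π(0.83)² = 2.16424 m².
From F = γ·h_c·A, the centroid depth is h_c = 98.4/(15.41151 × 2.16424) = 2.95015 m.
Let θ = 72.7° be the plate's angle to the horizontal; measure y along the incline from where the plane meets the free surface. Vertical depth h = y·sinθ with sinθ = 0.954761.
Along the incline, y_c = h_c/sinθ = 2.95015/0.954761 = 3.08994 m.
The centroid is at the centre, 0.83 m below the top of the plate, so the highest point sits at y_top = 3.08994 − 0.83 = 2.25994 m along the incline.

y_top ≈ 2.260 m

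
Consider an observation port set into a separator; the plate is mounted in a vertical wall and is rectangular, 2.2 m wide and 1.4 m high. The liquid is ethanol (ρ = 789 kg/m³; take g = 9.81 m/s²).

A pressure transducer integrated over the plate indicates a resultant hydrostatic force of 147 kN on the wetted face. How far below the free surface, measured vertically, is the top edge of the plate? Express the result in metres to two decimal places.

γ = ρg = 789 × 9.81 / 1000 = 7.74009 kN/m³.
A = 2.2 × 1.4 = 3.08 m².
From F = γ·h_c·A, the centroid depth is h_c = 147/(7.74009 × 3.08) = 6.16624 m.
The centroid lies 1.4/2 = 0.7 m below the top edge, so the top edge sits at h_top = 6.16624 − 0.7 = 5.46624 m below the surface.

d_top ≈ 5.47 m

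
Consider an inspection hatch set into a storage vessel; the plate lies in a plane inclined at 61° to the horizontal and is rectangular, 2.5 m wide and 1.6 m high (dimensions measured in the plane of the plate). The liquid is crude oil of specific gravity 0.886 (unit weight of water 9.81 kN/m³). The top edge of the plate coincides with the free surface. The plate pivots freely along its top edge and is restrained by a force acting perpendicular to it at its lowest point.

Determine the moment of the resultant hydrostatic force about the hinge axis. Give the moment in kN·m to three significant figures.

M ≈ 25.9 kN·m

γ = 0.886 × 9.81 = 8.69166 kN/m³.
Let θ = 61° be the plate's angle to the horizontal; measure y along the incline from where the plane meets the free surface. Vertical depth h = y·sinθ with sinθ = 0.874620.
The centroid lies 1.6/2 = 0.8 m below the top edge, so y_c = 0.8 m and h_c = 0.8 × 0.874620 = 0.699696 m.
A = 2.5 × 1.6 = 4 m².
Resultant F = γ·h_c·A = 8.69166 × 0.699696 × 4 = 24.3261 kN.
I_c = b·h³/12 = 2.5 × 1.6³/12 = 0.853333 m⁴.
Centre of pressure: y_p = y_c + I_c/(y_c·A) = 0.8 + 0.853333/(0.8 × 4) = 0.8 + 0.266667 = 1.06667 m along the plane.
The resultant acts 0.8 + 0.266667 = 1.06667 m (along the plate) below the hinge at the top edge, so the moment about the hinge is M = F × 1.06667 = 24.3261 × 1.06667 = 25.9479 kN·m.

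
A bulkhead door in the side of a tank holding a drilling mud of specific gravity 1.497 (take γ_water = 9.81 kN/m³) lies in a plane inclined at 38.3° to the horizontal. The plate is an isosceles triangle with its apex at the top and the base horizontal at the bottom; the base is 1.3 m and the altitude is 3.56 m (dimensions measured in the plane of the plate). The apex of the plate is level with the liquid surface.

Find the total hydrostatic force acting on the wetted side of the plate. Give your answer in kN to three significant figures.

γ = 1.497 × 9.81 = 14.68557 kN/m³.
Let θ = 38.3° be the plate's angle to the horizontal; measure y along the incline from where the plane meets the free surface. Vertical depth h = y·sinθ with sinθ = 0.619779.
With the apex up, the centroid sits 2h/3 = 2 × 3.56/3 = 2.37333 m below the apex, so y_c = 2.37333 m and h_c = 2.37333 × 0.619779 = 1.47094 m.
A = ½ × 1.3 × 3.56 = 2.314 m².
Resultant F = γ·h_c·A = 14.68557 × 1.47094 × 2.314 = 49.9861 kN.

F ≈ 50.0 kN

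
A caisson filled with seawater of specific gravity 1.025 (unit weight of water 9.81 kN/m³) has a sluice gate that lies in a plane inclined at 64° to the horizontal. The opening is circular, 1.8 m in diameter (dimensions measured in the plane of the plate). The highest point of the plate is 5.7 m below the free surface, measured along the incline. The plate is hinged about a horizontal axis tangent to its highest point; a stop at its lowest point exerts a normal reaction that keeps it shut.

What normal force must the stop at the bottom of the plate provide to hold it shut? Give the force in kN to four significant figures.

γ = 1.025 × 9.81 = 10.05525 kN/m³.
Let θ = 64° be the plate's angle to the horizontal; measure y along the incline from where the plane meets the free surface. Vertical depth h = y·sinθ with sinθ = 0.898794.
The centroid is at the centre, 0.9 m below the top of the plate, so y_c = 5.7 + 0.9 = 6.6 m and h_c = 6.6 × 0.898794 = 5.93204 m.
A = π(0.9)² = 2.54469 m².
Resultant F = γ·h_c·A = 10.05525 × 5.93204 × 2.54469 = 151.786 kN.
I_c = πr⁴/4 = π × 0.9⁴/4 = 0.5153 m⁴.
Centre of pressure: y_p = y_c + I_c/(y_c·A) = 6.6 + 0.5153/(6.6 × 2.54469) = 6.6 + 0.0306818 = 6.63068 m along the plane.
The resultant acts 0.9 + 0.0306818 = 0.930682 m (along the plate) below the hinge at the top edge, so the moment about the hinge is M = F × 0.930682 = 151.786 × 0.930682 = 141.264 kN·m.
A normal force at the bottom, 1.8 m from the hinge, must supply this moment: P = 141.264/1.8 = 78.48 kN.

P ≈ 78.48 kN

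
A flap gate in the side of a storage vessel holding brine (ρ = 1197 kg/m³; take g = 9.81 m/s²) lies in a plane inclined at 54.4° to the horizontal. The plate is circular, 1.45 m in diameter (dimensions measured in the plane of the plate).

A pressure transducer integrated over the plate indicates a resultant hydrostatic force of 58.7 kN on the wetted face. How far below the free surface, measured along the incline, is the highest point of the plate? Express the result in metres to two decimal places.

y_top ≈ 3.00 m

γ = ρg = 1197 × 9.81 / 1000 = 11.74257 kN/m³.
A = π(0.725)² = 1.6513 m².
From F = γ·h_c·A, the centroid depth is h_c = 58.7/(11.74257 × 1.6513) = 3.02725 m.
Let θ = 54.4° be the plate's angle to the horizontal; measure y along the incline from where the plane meets the free surface. Vertical depth h = y·sinθ with sinθ = 0.813101.
Along the incline, y_c = h_c/sinθ = 3.02725/0.813101 = 3.72309 m.
The centroid is at the centre, 0.725 m below the top of the plate, so the highest point sits at y_top = 3.72309 − 0.725 = 2.99809 m along the incline.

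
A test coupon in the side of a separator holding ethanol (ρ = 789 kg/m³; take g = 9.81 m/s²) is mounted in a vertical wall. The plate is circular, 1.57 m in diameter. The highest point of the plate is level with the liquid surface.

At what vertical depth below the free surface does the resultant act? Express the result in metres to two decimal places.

γ = ρg = 789 × 9.81 / 1000 = 7.74009 kN/m³.
The centroid is at the centre, 0.785 m below the top of the plate, so the centroid depth is h_c = 0.785 m.
A = π(0.785)² = 1.93593 m².
Resultant F = γ·h_c·A = 7.74009 × 0.785 × 1.93593 = 11.7627 kN.
I_c = πr⁴/4 = π × 0.785⁴/4 = 0.298242 m⁴.
Centre of pressure: y_p = y_c + I_c/(y_c·A) = 0.785 + 0.298242/(0.785 × 1.93593) = 0.785 + 0.19625 = 0.98125 m along the plane.

h_p = 0.98 m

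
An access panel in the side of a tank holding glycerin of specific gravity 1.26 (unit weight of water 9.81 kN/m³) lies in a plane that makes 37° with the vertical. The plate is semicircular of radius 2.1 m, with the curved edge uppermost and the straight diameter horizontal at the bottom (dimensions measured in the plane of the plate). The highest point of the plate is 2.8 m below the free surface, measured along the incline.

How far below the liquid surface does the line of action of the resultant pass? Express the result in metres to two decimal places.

h_p = 3.26 m

γ = 1.26 × 9.81 = 12.3606 kN/m³.
The plate makes 37° with the vertical, i.e. θ = 90° − 37° = 53° to the horizontal. Measuring y along the incline from the free-surface line, vertical depth h = y·sinθ with sinθ = 0.798636.
The centroid lies 4r/(3π) = 0.891268 m above the diameter, so r − 4r/(3π) = 2.1 − 0.891268 = 1.20873 m below the topmost point, so y_c = 2.8 + 1.20873 = 4.00873 m and h_c = 4.00873 × 0.798636 = 3.20152 m.
A = πr²/2 = π × 2.1²/2 = 6.92721 m².
Resultant F = γ·h_c·A = 12.3606 × 3.20152 × 6.92721 = 274.128 kN.
I_c = (π/8 − 8/(9π))·r⁴ = 0.109757 × 2.1⁴ = 2.13457 m⁴.
Centre of pressure: y_p = y_c + I_c/(y_c·A) = 4.00873 + 2.13457/(4.00873 × 6.92721) = 4.00873 + 0.0768679 = 4.0856 m along the plane.
Vertically, h_p = y_p·sinθ = 4.0856 × 0.798636 = 3.26291 m.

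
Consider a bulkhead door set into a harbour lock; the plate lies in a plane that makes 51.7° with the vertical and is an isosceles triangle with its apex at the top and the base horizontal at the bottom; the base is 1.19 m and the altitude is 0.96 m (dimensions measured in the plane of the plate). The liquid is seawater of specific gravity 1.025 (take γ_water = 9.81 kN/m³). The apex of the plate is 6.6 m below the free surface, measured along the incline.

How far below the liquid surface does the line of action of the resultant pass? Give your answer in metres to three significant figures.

γ = 1.025 × 9.81 = 10.05525 kN/m³.
The plate makes 51.7° with the vertical, i.e. θ = 90° − 51.7° = 38.3° to the horizontal. Measuring y along the incline from the free-surface line, vertical depth h = y·sinθ with sinθ = 0.619779.
With the apex up, the centroid sits 2h/3 = 2 × 0.96/3 = 0.64 m below the apex, so y_c = 6.6 + 0.64 = 7.24 m and h_c = 7.24 × 0.619779 = 4.4872 m.
A = ½ × 1.19 × 0.96 = 0.5712 m².
Resultant F = γ·h_c·A = 10.05525 × 4.4872 × 0.5712 = 25.7725 kN.
I_c = b·h³/36 = 1.19 × 0.96³/36 = 0.0292454 m⁴.
Centre of pressure: y_p = y_c + I_c/(y_c·A) = 7.24 + 0.0292454/(7.24 × 0.5712) = 7.24 + 0.00707181 = 7.24707 m along the plane.
Vertically, h_p = y_p·sinθ = 7.24707 × 0.619779 = 4.49158 m.

h_p = 4.49 m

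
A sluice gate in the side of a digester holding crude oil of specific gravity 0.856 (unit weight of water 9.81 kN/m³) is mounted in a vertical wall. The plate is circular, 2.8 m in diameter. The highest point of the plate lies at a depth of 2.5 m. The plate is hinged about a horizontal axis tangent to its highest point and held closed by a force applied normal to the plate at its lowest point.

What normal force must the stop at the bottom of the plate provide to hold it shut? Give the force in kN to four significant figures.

P ≈ 109.9 kN

γ = 0.856 × 9.81 = 8.39736 kN/m³.
The centroid is at the centre, 1.4 m below the top of the plate, so the centroid depth is h_c = 2.5 + 1.4 = 3.9 m.
A = π(1.4)² = 6.15752 m².
Resultant F = γ·h_c·A = 8.39736 × 3.9 × 6.15752 = 201.657 kN.
I_c = πr⁴/4 = π × 1.4⁴/4 = 3.01719 m⁴.
Centre of pressure: y_p = y_c + I_c/(y_c·A) = 3.9 + 3.01719/(3.9 × 6.15752) = 3.9 + 0.125641 = 4.02564 m along the plane.
The resultant acts 1.4 + 0.125641 = 1.52564 m (along the plate) below the hinge at the top edge, so the moment about the hinge is M = F × 1.52564 = 201.657 × 1.52564 = 307.656 kN·m.
A normal force at the bottom, 2.8 m from the hinge, must supply this moment: P = 307.656/2.8 = 109.877 kN.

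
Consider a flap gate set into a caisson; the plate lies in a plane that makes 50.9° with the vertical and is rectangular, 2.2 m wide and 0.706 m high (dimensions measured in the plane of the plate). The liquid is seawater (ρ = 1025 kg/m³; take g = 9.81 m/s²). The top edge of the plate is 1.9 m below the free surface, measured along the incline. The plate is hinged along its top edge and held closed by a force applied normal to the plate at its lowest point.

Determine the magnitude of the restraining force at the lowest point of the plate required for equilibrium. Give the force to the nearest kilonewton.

γ = ρg = 1025 × 9.81 / 1000 = 10.05525 kN/m³.
The plate makes 50.9° with the vertical, i.e. θ = 90° − 50.9° = 39.1° to the horizontal. Measuring y along the incline from the free-surface line, vertical depth h = y·sinθ with sinθ = 0.630676.
The centroid lies 0.706/2 = 0.353 m below the top edge, so y_c = 1.9 + 0.353 = 2.253 m and h_c = 2.253 × 0.630676 = 1.42091 m.
A = 2.2 × 0.706 = 1.5532 m².
Resultant F = γ·h_c·A = 10.05525 × 1.42091 × 1.5532 = 22.1915 kN.
I_c = b·h³/12 = 2.2 × 0.706³/12 = 0.0645142 m⁴.
Centre of pressure: y_p = y_c + I_c/(y_c·A) = 2.253 + 0.0645142/(2.253 × 1.5532) = 2.253 + 0.018436 = 2.27144 m along the plane.
The resultant acts 0.353 + 0.018436 = 0.371436 m (along the plate) below the hinge at the top edge, so the moment about the hinge is M = F × 0.371436 = 22.1915 × 0.371436 = 8.24272 kN·m.
A normal force at the bottom, 0.706 m from the hinge, must supply this moment: P = 8.24272/0.706 = 11.6752 kN.

P ≈ 12 kN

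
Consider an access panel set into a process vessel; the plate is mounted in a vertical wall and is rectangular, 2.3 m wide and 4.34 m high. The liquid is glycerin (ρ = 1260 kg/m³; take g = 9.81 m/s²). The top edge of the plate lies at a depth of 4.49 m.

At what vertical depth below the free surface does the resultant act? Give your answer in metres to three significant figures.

γ = ρg = 1260 × 9.81 / 1000 = 12.3606 kN/m³.
The centroid lies 4.34/2 = 2.17 m below the top edge, so the centroid depth is h_c = 4.49 + 2.17 = 6.66 m.
A = 2.3 × 4.34 = 9.982 m².
Resultant F = γ·h_c·A = 12.3606 × 6.66 × 9.982 = 821.734 kN.
I_c = b·h³/12 = 2.3 × 4.34³/12 = 15.6681 m⁴.
Centre of pressure: y_p = y_c + I_c/(y_c·A) = 6.66 + 15.6681/(6.66 × 9.982) = 6.66 + 0.235681 = 6.89568 m along the plane.

h_p = 6.90 m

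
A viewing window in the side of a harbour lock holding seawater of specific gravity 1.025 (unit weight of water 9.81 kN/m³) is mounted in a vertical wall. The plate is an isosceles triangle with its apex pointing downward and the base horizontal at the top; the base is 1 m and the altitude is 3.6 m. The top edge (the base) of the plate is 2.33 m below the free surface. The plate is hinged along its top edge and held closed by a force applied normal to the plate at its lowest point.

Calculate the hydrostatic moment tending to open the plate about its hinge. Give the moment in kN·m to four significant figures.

M ≈ 89.70 kN·m

γ = 1.025 × 9.81 = 10.05525 kN/m³.
With the apex down, the centroid sits h/3 = 3.6/3 = 1.2 m below the base (the top edge), so the centroid depth is h_c = 2.33 + 1.2 = 3.53 m.
A = ½ × 1 × 3.6 = 1.8 m².
Resultant F = γ·h_c·A = 10.05525 × 3.53 × 1.8 = 63.8911 kN.
I_c = b·h³/36 = 1 × 3.6³/36 = 1.296 m⁴.
Centre of pressure: y_p = y_c + I_c/(y_c·A) = 3.53 + 1.296/(3.53 × 1.8) = 3.53 + 0.203966 = 3.73397 m along the plane.
The resultant acts 1.2 + 0.203966 = 1.40397 m (along the plate) below the hinge at the top edge, so the moment about the hinge is M = F × 1.40397 = 63.8911 × 1.40397 = 89.7012 kN·m.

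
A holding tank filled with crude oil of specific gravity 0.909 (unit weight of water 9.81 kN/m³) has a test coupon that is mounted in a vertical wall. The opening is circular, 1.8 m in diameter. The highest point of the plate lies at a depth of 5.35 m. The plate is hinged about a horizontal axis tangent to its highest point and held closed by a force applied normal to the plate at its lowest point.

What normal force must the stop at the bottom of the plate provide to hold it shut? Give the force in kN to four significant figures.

γ = 0.909 × 9.81 = 8.91729 kN/m³.
The centroid is at the centre, 0.9 m below the top of the plate, so the centroid depth is h_c = 5.35 + 0.9 = 6.25 m.
A = π(0.9)² = 2.54469 m².
Resultant F = γ·h_c·A = 8.91729 × 6.25 × 2.54469 = 141.823 kN.
I_c = πr⁴/4 = π × 0.9⁴/4 = 0.5153 m⁴.
Centre of pressure: y_p = y_c + I_c/(y_c·A) = 6.25 + 0.5153/(6.25 × 2.54469) = 6.25 + 0.0324 = 6.2824 m along the plane.
The resultant acts 0.9 + 0.0324 = 0.9324 m (along the plate) below the hinge at the top edge, so the moment about the hinge is M = F × 0.9324 = 141.823 × 0.9324 = 132.236 kN·m.
A normal force at the bottom, 1.8 m from the hinge, must supply this moment: P = 132.236/1.8 = 73.4644 kN.

P ≈ 73.46 kN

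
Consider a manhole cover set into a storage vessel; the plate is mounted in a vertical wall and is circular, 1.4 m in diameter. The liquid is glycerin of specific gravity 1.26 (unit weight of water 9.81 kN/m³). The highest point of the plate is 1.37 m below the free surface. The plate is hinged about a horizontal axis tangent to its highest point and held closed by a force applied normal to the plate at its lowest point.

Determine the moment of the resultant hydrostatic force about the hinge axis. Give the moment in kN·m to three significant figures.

M ≈ 29.9 kN·m

γ = 1.26 × 9.81 = 12.3606 kN/m³.
The centroid is at the centre, 0.7 m below the top of the plate, so the centroid depth is h_c = 1.37 + 0.7 = 2.07 m.
A = π(0.7)² = 1.53938 m².
Resultant F = γ·h_c·A = 12.3606 × 2.07 × 1.53938 = 39.3873 kN.
I_c = πr⁴/4 = π × 0.7⁴/4 = 0.188574 m⁴.
Centre of pressure: y_p = y_c + I_c/(y_c·A) = 2.07 + 0.188574/(2.07 × 1.53938) = 2.07 + 0.0591787 = 2.12918 m along the plane.
The resultant acts 0.7 + 0.0591787 = 0.759179 m (along the plate) below the hinge at the top edge, so the moment about the hinge is M = F × 0.759179 = 39.3873 × 0.759179 = 29.902 kN·m.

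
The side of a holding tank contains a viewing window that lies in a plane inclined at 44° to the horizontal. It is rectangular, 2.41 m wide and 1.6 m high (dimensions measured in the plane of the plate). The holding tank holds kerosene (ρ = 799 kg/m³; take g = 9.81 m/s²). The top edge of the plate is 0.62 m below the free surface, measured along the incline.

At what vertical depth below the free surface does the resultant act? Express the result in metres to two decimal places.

h_p = 1.09 m

γ = ρg = 799 × 9.81 / 1000 = 7.83819 kN/m³.
Let θ = 44° be the plate's angle to the horizontal; measure y along the incline from where the plane meets the free surface. Vertical depth h = y·sinθ with sinθ = 0.694658.
The centroid lies 1.6/2 = 0.8 m below the top edge, so y_c = 0.62 + 0.8 = 1.42 m and h_c = 1.42 × 0.694658 = 0.986414 m.
A = 2.41 × 1.6 = 3.856 m².
Resultant F = γ·h_c·A = 7.83819 × 0.986414 × 3.856 = 29.8134 kN.
I_c = b·h³/12 = 2.41 × 1.6³/12 = 0.822613 m⁴.
Centre of pressure: y_p = y_c + I_c/(y_c·A) = 1.42 + 0.822613/(1.42 × 3.856) = 1.42 + 0.150235 = 1.57023 m along the plane.
Vertically, h_p = y_p·sinθ = 1.57023 × 0.694658 = 1.09077 m.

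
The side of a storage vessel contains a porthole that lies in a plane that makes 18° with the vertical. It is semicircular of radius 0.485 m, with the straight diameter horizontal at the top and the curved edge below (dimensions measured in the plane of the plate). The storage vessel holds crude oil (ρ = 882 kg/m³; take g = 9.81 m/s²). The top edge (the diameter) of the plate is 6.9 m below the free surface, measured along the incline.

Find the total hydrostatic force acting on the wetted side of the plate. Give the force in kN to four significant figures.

F ≈ 21.61 kN

γ = ρg = 882 × 9.81 / 1000 = 8.65242 kN/m³.
The plate makes 18° with the vertical, i.e. θ = 90° − 18° = 72° to the horizontal. Measuring y along the incline from the free-surface line, vertical depth h = y·sinθ with sinθ = 0.951057.
The centroid of a semicircle lies 4r/(3π) = 0.20584 m from the diameter, here below the top edge, so y_c = 6.9 + 0.20584 = 7.10584 m and h_c = 7.10584 × 0.951057 = 6.75806 m.
A = πr²/2 = π × 0.485²/2 = 0.369491 m².
Resultant F = γ·h_c·A = 8.65242 × 6.75806 × 0.369491 = 21.6055 kN.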